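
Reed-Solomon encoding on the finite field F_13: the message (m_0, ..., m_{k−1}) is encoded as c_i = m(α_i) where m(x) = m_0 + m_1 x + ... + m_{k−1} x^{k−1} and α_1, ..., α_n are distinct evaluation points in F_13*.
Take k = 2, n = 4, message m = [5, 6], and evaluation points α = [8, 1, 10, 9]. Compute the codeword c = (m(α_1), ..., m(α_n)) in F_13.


c = [1, 11, 0, 7]

Message polynomial: m(x) = 5 + 6·x (mod 13).
For each evaluation point α_i, compute m(α_i) mod 13:
  α_1 = 8: Horner steps 6 → 1, so m(8) = 1.
  α_2 = 1: Horner steps 6 → 11, so m(1) = 11.
  α_3 = 10: Horner steps 6 → 0, so m(10) = 0.
  α_4 = 9: Horner steps 6 → 7, so m(9) = 7.
Codeword c = [1, 11, 0, 7] ∈ F_13^4.


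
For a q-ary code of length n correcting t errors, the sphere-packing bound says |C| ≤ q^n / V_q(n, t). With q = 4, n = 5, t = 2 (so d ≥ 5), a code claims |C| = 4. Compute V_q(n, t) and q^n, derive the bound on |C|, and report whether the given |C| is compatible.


V_q(n, t) = 106, q^n = 1024, Hamming bound = 9, |C| = 4 ≤ bound (satisfied).

Step 1: Compute V_q(n, t) = Σ_{j=0}^2 C(n, j) (q−1)^j.
  j = 0: C(5,0)·(3)^0 = 1·1 = 1.
  j = 1: C(5,1)·(3)^1 = 5·3 = 15.
  j = 2: C(5,2)·(3)^2 = 10·9 = 90.
  V_q(n, t) = 1 + 15 + 90 = 106.
Step 2: q^n = 4^5 = 1024.
Step 3: Hamming bound ⌊q^n / V_q(n,t)⌋ = ⌊1024/106⌋ = 9.
Step 4: Compare |C| = 4 to 9: satisfied.
The claimed |C| lies below the Hamming bound.


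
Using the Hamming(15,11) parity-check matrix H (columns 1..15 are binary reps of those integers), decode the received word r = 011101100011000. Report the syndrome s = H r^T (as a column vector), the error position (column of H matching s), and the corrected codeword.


s = (0, 0, 1, 1)^T, error position = 3, corrected codeword c = 010101100011000

Compute s = H r^T mod 2 one row at a time:
  s_1 = 0 + 0 + 0 + 1 + 1 + 0 + 0 + 0 = 2 ≡ 0 (mod 2).
  s_2 = 1 + 0 + 1 + 1 + 1 + 0 + 0 + 0 = 4 ≡ 0 (mod 2).
  s_3 = 1 + 1 + 1 + 1 + 0 + 1 + 0 + 0 = 5 ≡ 1 (mod 2).
  s_4 = 0 + 1 + 0 + 1 + 0 + 1 + 0 + 0 = 3 ≡ 1 (mod 2).
s = (0, 0, 1, 1)^T — this equals column 3 of H (binary 0011), so error is at position 3.
Correct: flip bit 3 of r = 011101100011000 to get c = 010101100011000.


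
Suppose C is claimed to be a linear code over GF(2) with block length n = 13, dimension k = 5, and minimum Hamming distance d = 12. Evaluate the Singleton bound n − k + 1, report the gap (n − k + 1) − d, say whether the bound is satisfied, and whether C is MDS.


Singleton RHS = n − k + 1 = 9, slack = -3, bound violated (no such code; not MDS).

Singleton bound: d ≤ n − k + 1.
Here n = 13, k = 5, so n − k + 1 = 9.
Given d = 12, check d ≤ 9: NO.
Slack = (n − k + 1) − d = -3.
The slack is negative: d = 12 exceeds n − k + 1 = 9 by 3, so the Singleton bound is violated and no linear [13, 5, 12]_2 code can exist. In particular it is not MDS (MDS requires d = n − k + 1 exactly).
Description: the claimed parameters are [13, 5, 12]_2; such a code would be impossible (violates the Singleton bound).


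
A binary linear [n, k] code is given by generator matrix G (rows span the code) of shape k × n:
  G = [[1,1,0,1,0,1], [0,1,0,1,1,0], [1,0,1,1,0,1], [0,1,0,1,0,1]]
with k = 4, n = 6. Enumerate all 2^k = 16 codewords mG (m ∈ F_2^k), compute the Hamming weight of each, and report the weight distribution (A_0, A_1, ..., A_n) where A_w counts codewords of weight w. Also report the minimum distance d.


Weight distribution: A_0 = 1, A_1 = 1, A_2 = 2, A_3 = 6, A_4 = 5, A_5 = 1. Minimum distance d = 1.

Enumerate all 2^4 = 16 messages m ∈ F_2^4.
For each, compute codeword c = mG in F_2^6, then tally its weight.
  m = 0000 → c = 000000, weight = 0.
  m = 1000 → c = 110101, weight = 4.
  m = 0100 → c = 010110, weight = 3.
  m = 1100 → c = 100011, weight = 3.
  m = 0010 → c = 101101, weight = 4.
  m = 1010 → c = 011000, weight = 2.
  m = 0110 → c = 111011, weight = 5.
  m = 1110 → c = 001110, weight = 3.
  m = 0001 → c = 010101, weight = 3.
  m = 1001 → c = 100000, weight = 1.
  m = 0101 → c = 000011, weight = 2.
  m = 1101 → c = 110110, weight = 4.
  m = 0011 → c = 111000, weight = 3.
  m = 1011 → c = 001101, weight = 3.
  m = 0111 → c = 101110, weight = 4.
  m = 1111 → c = 011011, weight = 4.
Tally weights:
  weight 0: 1 codewords.
  weight 1: 1 codewords.
  weight 2: 2 codewords.
  weight 3: 6 codewords.
  weight 4: 5 codewords.
  weight 5: 1 codewords.
Minimum distance d = smallest w > 0 with A_w > 0 = 1.
Sanity: Σ A_w = 16 = 2^4 = 16 ✓.


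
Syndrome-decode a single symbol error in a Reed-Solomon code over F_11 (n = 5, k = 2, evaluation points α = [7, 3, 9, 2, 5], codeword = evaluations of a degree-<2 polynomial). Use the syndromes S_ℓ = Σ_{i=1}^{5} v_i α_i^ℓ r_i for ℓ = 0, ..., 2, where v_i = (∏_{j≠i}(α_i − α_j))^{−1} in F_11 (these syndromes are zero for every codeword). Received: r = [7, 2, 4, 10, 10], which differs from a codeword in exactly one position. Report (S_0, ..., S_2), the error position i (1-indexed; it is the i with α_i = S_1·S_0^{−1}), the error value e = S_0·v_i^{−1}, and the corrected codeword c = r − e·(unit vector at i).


S = (2, 4, 8), error at position 4, error magnitude e = 1, c = [7, 2, 4, 9, 10].

Step 1: column multipliers v_i = (∏_{j≠i}(α_i − α_j))^{−1} mod 11.
  i = 1 (α = 7): (7−3)(7−9)(7−2)(7−5) = 4·(−2)·5·2 = −80 ≡ 8, so v_1 = 8^{−1} = 7 (mod 11).
  i = 2 (α = 3): (3−7)(3−9)(3−2)(3−5) = (−4)·(−6)·1·(−2) = −48 ≡ 7, so v_2 = 7^{−1} = 8 (mod 11).
  i = 3 (α = 9): (9−7)(9−3)(9−2)(9−5) = 2·6·7·4 = 336 ≡ 6, so v_3 = 6^{−1} = 2 (mod 11).
  i = 4 (α = 2): (2−7)(2−3)(2−9)(2−5) = (−5)·(−1)·(−7)·(−3) = 105 ≡ 6, so v_4 = 6^{−1} = 2 (mod 11).
  i = 5 (α = 5): (5−7)(5−3)(5−9)(5−2) = (−2)·2·(−4)·3 = 48 ≡ 4, so v_5 = 4^{−1} = 3 (mod 11).
  v = [7, 8, 2, 2, 3].
Step 2: syndromes of r = [7, 2, 4, 10, 10] (all sums mod 11).
  S_0 = Σ v_i r_i = 7·7 + 8·2 + 2·4 + 2·10 + 3·10 = 123 ≡ 2.
  S_1 = Σ v_i α_i r_i = 7·7·7 + 8·3·2 + 2·9·4 + 2·2·10 + 3·5·10 = 653 ≡ 4.
  α_i^2 mod 11 = [5, 9, 4, 4, 3].
  S_2 = Σ v_i α_i^2 r_i = 7·5·7 + 8·9·2 + 2·4·4 + 2·4·10 + 3·3·10 = 591 ≡ 8.
  S = (2, 4, 8) ≠ 0, so r is not a codeword (an error is present).
Step 3: locate the error. For a single error e at position i, S_ℓ = v_i·e·α_i^ℓ, so α_err = S_1/S_0.
  S_0^{−1} = 2^{−1} = 6 (mod 11), so α_err = 4·6 = 24 ≡ 2 = α_4. Error position i = 4.
  Consistency check: S_2/S_1 = 8·3 = 24 ≡ 2 = α_err ✓ (single-error assumption holds).
Step 4: error magnitude e = S_0/v_4 = S_0·∏_{j≠4}(α_4 − α_j) = 2·6 = 12 ≡ 1 (mod 11).
Step 5: correct position 4: c_4 = r_4 − e = 10 − 1 ≡ 9 (mod 11). Hence c = [7, 2, 4, 9, 10].
  Check: interpolating c through the α_i gives m(x) = 1 + 4·x (degree < 2) with m(α_i) = c_i for every i, so c is indeed a codeword.


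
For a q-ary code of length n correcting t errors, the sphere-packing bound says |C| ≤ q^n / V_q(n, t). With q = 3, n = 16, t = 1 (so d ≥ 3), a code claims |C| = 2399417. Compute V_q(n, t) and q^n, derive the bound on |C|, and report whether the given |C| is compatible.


V_q(n, t) = 33, q^n = 43046721, Hamming bound = 1304446, |C| = 2399417 > bound (violated).

Step 1: Compute V_q(n, t) = Σ_{j=0}^1 C(n, j) (q−1)^j.
  j = 0: C(16,0)·(2)^0 = 1·1 = 1.
  j = 1: C(16,1)·(2)^1 = 16·2 = 32.
  V_q(n, t) = 1 + 32 = 33.
Step 2: q^n = 3^16 = 43046721.
Step 3: Hamming bound ⌊q^n / V_q(n,t)⌋ = ⌊43046721/33⌋ = 1304446.
Step 4: Compare |C| = 2399417 to 1304446: violated.
The claimed |C| lies above the Hamming bound, so no 3-ary code of length 16 with d ≥ 3 can have 2399417 codewords.


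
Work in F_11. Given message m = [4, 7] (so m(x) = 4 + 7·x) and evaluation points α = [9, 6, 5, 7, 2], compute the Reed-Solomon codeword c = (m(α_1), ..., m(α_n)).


c = [1, 2, 6, 9, 7]

Message polynomial: m(x) = 4 + 7·x (mod 11).
For each evaluation point α_i, compute m(α_i) mod 11:
  α_1 = 9: Horner steps 7 → 1, so m(9) = 1.
  α_2 = 6: Horner steps 7 → 2, so m(6) = 2.
  α_3 = 5: Horner steps 7 → 6, so m(5) = 6.
  α_4 = 7: Horner steps 7 → 9, so m(7) = 9.
  α_5 = 2: Horner steps 7 → 7, so m(2) = 7.
Codeword c = [1, 2, 6, 9, 7] ∈ F_11^5.


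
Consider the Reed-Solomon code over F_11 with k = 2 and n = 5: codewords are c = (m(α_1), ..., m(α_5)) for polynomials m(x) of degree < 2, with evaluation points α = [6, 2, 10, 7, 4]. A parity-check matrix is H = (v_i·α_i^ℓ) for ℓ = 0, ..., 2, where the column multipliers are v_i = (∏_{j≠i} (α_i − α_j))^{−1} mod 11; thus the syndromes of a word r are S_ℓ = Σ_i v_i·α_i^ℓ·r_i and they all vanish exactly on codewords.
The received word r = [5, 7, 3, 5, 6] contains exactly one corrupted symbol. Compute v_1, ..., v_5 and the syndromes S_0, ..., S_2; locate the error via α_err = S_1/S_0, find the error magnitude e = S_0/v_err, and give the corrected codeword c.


S = (5, 2, 3), error at position 4, error magnitude e = 6, c = [5, 7, 3, 10, 6].

Step 1: column multipliers v_i = (∏_{j≠i}(α_i − α_j))^{−1} mod 11.
  i = 1 (α = 6): (6−2)(6−10)(6−7)(6−4) = 4·(−4)·(−1)·2 = 32 ≡ 10, so v_1 = 10^{−1} = 10 (mod 11).
  i = 2 (α = 2): (2−6)(2−10)(2−7)(2−4) = (−4)·(−8)·(−5)·(−2) = 320 ≡ 1, so v_2 = 1^{−1} = 1 (mod 11).
  i = 3 (α = 10): (10−6)(10−2)(10−7)(10−4) = 4·8·3·6 = 576 ≡ 4, so v_3 = 4^{−1} = 3 (mod 11).
  i = 4 (α = 7): (7−6)(7−2)(7−10)(7−4) = 1·5·(−3)·3 = −45 ≡ 10, so v_4 = 10^{−1} = 10 (mod 11).
  i = 5 (α = 4): (4−6)(4−2)(4−10)(4−7) = (−2)·2·(−6)·(−3) = −72 ≡ 5, so v_5 = 5^{−1} = 9 (mod 11).
  v = [10, 1, 3, 10, 9].
Step 2: syndromes of r = [5, 7, 3, 5, 6] (all sums mod 11).
  S_0 = Σ v_i r_i = 10·5 + 1·7 + 3·3 + 10·5 + 9·6 = 170 ≡ 5.
  S_1 = Σ v_i α_i r_i = 10·6·5 + 1·2·7 + 3·10·3 + 10·7·5 + 9·4·6 = 970 ≡ 2.
  α_i^2 mod 11 = [3, 4, 1, 5, 5].
  S_2 = Σ v_i α_i^2 r_i = 10·3·5 + 1·4·7 + 3·1·3 + 10·5·5 + 9·5·6 = 707 ≡ 3.
  S = (5, 2, 3) ≠ 0, so r is not a codeword (an error is present).
Step 3: locate the error. For a single error e at position i, S_ℓ = v_i·e·α_i^ℓ, so α_err = S_1/S_0.
  S_0^{−1} = 5^{−1} = 9 (mod 11), so α_err = 2·9 = 18 ≡ 7 = α_4. Error position i = 4.
  Consistency check: S_2/S_1 = 3·6 = 18 ≡ 7 = α_err ✓ (single-error assumption holds).
Step 4: error magnitude e = S_0/v_4 = S_0·∏_{j≠4}(α_4 − α_j) = 5·10 = 50 ≡ 6 (mod 11).
Step 5: correct position 4: c_4 = r_4 − e = 5 − 6 ≡ 10 (mod 11). Hence c = [5, 7, 3, 10, 6].
  Check: interpolating c through the α_i gives m(x) = 8 + 5·x (degree < 2) with m(α_i) = c_i for every i, so c is indeed a codeword.


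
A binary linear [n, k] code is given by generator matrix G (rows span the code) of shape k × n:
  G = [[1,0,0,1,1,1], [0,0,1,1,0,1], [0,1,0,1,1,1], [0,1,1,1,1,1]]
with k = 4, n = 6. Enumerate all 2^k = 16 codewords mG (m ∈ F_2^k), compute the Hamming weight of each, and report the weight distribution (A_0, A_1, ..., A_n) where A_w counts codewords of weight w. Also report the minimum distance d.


Weight distribution: A_0 = 1, A_1 = 1, A_2 = 4, A_3 = 4, A_4 = 3, A_5 = 3. Minimum distance d = 1.

Enumerate all 2^4 = 16 messages m ∈ F_2^4.
For each, compute codeword c = mG in F_2^6, then tally its weight.
  m = 0000 → c = 000000, weight = 0.
  m = 1000 → c = 100111, weight = 4.
  m = 0100 → c = 001101, weight = 3.
  m = 1100 → c = 101010, weight = 3.
  m = 0010 → c = 010111, weight = 4.
  m = 1010 → c = 110000, weight = 2.
  m = 0110 → c = 011010, weight = 3.
  m = 1110 → c = 111101, weight = 5.
  m = 0001 → c = 011111, weight = 5.
  m = 1001 → c = 111000, weight = 3.
  m = 0101 → c = 010010, weight = 2.
  m = 1101 → c = 110101, weight = 4.
  m = 0011 → c = 001000, weight = 1.
  m = 1011 → c = 101111, weight = 5.
  m = 0111 → c = 000101, weight = 2.
  m = 1111 → c = 100010, weight = 2.
Tally weights:
  weight 0: 1 codewords.
  weight 1: 1 codewords.
  weight 2: 4 codewords.
  weight 3: 4 codewords.
  weight 4: 3 codewords.
  weight 5: 3 codewords.
Minimum distance d = smallest w > 0 with A_w > 0 = 1.
Sanity: Σ A_w = 16 = 2^4 = 16 ✓.


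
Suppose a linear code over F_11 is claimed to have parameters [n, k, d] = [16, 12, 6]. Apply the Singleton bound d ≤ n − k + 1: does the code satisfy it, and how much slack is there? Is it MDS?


Singleton RHS = n − k + 1 = 5, slack = -1, bound violated (no such code; not MDS).

Singleton bound: d ≤ n − k + 1.
Here n = 16, k = 12, so n − k + 1 = 5.
Given d = 6, check d ≤ 5: NO.
Slack = (n − k + 1) − d = -1.
The slack is negative: d = 6 exceeds n − k + 1 = 5 by 1, so the Singleton bound is violated and no linear [16, 12, 6]_11 code can exist. In particular it is not MDS (MDS requires d = n − k + 1 exactly).
Description: the claimed parameters are [16, 12, 6]_11; such a code would be impossible (violates the Singleton bound).


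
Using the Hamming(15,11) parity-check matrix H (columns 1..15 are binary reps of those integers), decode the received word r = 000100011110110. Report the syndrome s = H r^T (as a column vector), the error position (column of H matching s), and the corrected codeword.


s = (0, 1, 1, 1)^T, error position = 7, corrected codeword c = 000100111110110

Compute s = H r^T mod 2 one row at a time:
  s_1 = 1 + 1 + 1 + 1 + 0 + 1 + 1 + 0 = 6 ≡ 0 (mod 2).
  s_2 = 1 + 0 + 0 + 0 + 0 + 1 + 1 + 0 = 3 ≡ 1 (mod 2).
  s_3 = 0 + 0 + 0 + 0 + 1 + 1 + 1 + 0 = 3 ≡ 1 (mod 2).
  s_4 = 0 + 0 + 0 + 0 + 1 + 1 + 1 + 0 = 3 ≡ 1 (mod 2).
s = (0, 1, 1, 1)^T — this equals column 7 of H (binary 0111), so error is at position 7.
Correct: flip bit 7 of r = 000100011110110 to get c = 000100111110110.


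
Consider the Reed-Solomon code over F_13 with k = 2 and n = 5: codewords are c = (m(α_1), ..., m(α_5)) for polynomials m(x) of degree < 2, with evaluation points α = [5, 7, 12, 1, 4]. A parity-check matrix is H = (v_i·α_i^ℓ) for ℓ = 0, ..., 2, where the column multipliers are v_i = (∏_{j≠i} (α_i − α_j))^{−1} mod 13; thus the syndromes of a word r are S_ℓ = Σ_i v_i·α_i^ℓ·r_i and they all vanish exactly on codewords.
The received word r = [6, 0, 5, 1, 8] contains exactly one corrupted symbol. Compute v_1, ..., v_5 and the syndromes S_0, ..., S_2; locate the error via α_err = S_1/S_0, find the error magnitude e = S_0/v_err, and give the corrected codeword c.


S = (12, 6, 3), error at position 2, error magnitude e = 11, c = [6, 2, 5, 1, 8].

Step 1: column multipliers v_i = (∏_{j≠i}(α_i − α_j))^{−1} mod 13.
  i = 1 (α = 5): (5−7)(5−12)(5−1)(5−4) = (−2)·(−7)·4·1 = 56 ≡ 4, so v_1 = 4^{−1} = 10 (mod 13).
  i = 2 (α = 7): (7−5)(7−12)(7−1)(7−4) = 2·(−5)·6·3 = −180 ≡ 2, so v_2 = 2^{−1} = 7 (mod 13).
  i = 3 (α = 12): (12−5)(12−7)(12−1)(12−4) = 7·5·11·8 = 3080 ≡ 12, so v_3 = 12^{−1} = 12 (mod 13).
  i = 4 (α = 1): (1−5)(1−7)(1−12)(1−4) = (−4)·(−6)·(−11)·(−3) = 792 ≡ 12, so v_4 = 12^{−1} = 12 (mod 13).
  i = 5 (α = 4): (4−5)(4−7)(4−12)(4−1) = (−1)·(−3)·(−8)·3 = −72 ≡ 6, so v_5 = 6^{−1} = 11 (mod 13).
  v = [10, 7, 12, 12, 11].
Step 2: syndromes of r = [6, 0, 5, 1, 8] (all sums mod 13).
  S_0 = Σ v_i r_i = 10·6 + 7·0 + 12·5 + 12·1 + 11·8 = 220 ≡ 12.
  S_1 = Σ v_i α_i r_i = 10·5·6 + 7·7·0 + 12·12·5 + 12·1·1 + 11·4·8 = 1384 ≡ 6.
  α_i^2 mod 13 = [12, 10, 1, 1, 3].
  S_2 = Σ v_i α_i^2 r_i = 10·12·6 + 7·10·0 + 12·1·5 + 12·1·1 + 11·3·8 = 1056 ≡ 3.
  S = (12, 6, 3) ≠ 0, so r is not a codeword (an error is present).
Step 3: locate the error. For a single error e at position i, S_ℓ = v_i·e·α_i^ℓ, so α_err = S_1/S_0.
  S_0^{−1} = 12^{−1} = 12 (mod 13), so α_err = 6·12 = 72 ≡ 7 = α_2. Error position i = 2.
  Consistency check: S_2/S_1 = 3·11 = 33 ≡ 7 = α_err ✓ (single-error assumption holds).
Step 4: error magnitude e = S_0/v_2 = S_0·∏_{j≠2}(α_2 − α_j) = 12·2 = 24 ≡ 11 (mod 13).
Step 5: correct position 2: c_2 = r_2 − e = 0 − 11 ≡ 2 (mod 13). Hence c = [6, 2, 5, 1, 8].
  Check: interpolating c through the α_i gives m(x) = 3 + 11·x (degree < 2) with m(α_i) = c_i for every i, so c is indeed a codeword.


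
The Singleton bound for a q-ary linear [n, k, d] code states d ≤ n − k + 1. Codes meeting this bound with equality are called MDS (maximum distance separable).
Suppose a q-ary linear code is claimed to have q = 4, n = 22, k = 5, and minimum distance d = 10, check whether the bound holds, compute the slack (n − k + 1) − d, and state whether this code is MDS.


Singleton RHS = n − k + 1 = 18, slack = 8, bound satisfied, not MDS.

Singleton bound: d ≤ n − k + 1.
Here n = 22, k = 5, so n − k + 1 = 18.
Given d = 10, check d ≤ 18: YES.
Slack = (n − k + 1) − d = 8.
The code is NOT MDS (slack = 8 > 0).
Description: the claimed parameters are [22, 5, 10]_4; such a code would be non-MDS.


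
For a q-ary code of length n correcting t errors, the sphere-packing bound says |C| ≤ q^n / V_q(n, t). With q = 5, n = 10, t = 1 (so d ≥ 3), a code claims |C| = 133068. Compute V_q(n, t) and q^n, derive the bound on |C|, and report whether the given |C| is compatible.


V_q(n, t) = 41, q^n = 9765625, Hamming bound = 238185, |C| = 133068 ≤ bound (satisfied).

Step 1: Compute V_q(n, t) = Σ_{j=0}^1 C(n, j) (q−1)^j.
  j = 0: C(10,0)·(4)^0 = 1·1 = 1.
  j = 1: C(10,1)·(4)^1 = 10·4 = 40.
  V_q(n, t) = 1 + 40 = 41.
Step 2: q^n = 5^10 = 9765625.
Step 3: Hamming bound ⌊q^n / V_q(n,t)⌋ = ⌊9765625/41⌋ = 238185.
Step 4: Compare |C| = 133068 to 238185: satisfied.
The claimed |C| lies below the Hamming bound.


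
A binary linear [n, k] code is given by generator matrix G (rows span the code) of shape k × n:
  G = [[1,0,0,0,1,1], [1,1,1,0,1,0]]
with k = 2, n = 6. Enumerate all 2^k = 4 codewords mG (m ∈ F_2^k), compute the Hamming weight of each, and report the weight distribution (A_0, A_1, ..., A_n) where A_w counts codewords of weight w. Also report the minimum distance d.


Weight distribution: A_0 = 1, A_3 = 2, A_4 = 1. Minimum distance d = 3.

Enumerate all 2^2 = 4 messages m ∈ F_2^2.
For each, compute codeword c = mG in F_2^6, then tally its weight.
  m = 00 → c = 000000, weight = 0.
  m = 10 → c = 100011, weight = 3.
  m = 01 → c = 111010, weight = 4.
  m = 11 → c = 011001, weight = 3.
Tally weights:
  weight 0: 1 codewords.
  weight 3: 2 codewords.
  weight 4: 1 codewords.
Minimum distance d = smallest w > 0 with A_w > 0 = 3.
Sanity: Σ A_w = 4 = 2^2 = 4 ✓.


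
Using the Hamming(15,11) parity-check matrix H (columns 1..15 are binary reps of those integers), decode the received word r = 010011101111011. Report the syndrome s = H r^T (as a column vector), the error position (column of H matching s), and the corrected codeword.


s = (0, 0, 1, 1)^T, error position = 3, corrected codeword c = 011011101111011

Compute s = H r^T mod 2 one row at a time:
  s_1 = 0 + 1 + 1 + 1 + 1 + 0 + 1 + 1 = 6 ≡ 0 (mod 2).
  s_2 = 0 + 1 + 1 + 1 + 1 + 0 + 1 + 1 = 6 ≡ 0 (mod 2).
  s_3 = 1 + 0 + 1 + 1 + 1 + 1 + 1 + 1 = 7 ≡ 1 (mod 2).
  s_4 = 0 + 0 + 1 + 1 + 1 + 1 + 0 + 1 = 5 ≡ 1 (mod 2).
s = (0, 0, 1, 1)^T — this equals column 3 of H (binary 0011), so error is at position 3.
Correct: flip bit 3 of r = 010011101111011 to get c = 011011101111011.


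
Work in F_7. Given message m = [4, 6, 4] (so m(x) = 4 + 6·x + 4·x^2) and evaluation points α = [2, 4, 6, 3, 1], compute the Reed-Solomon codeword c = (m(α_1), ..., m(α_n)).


c = [4, 1, 2, 2, 0]

Message polynomial: m(x) = 4 + 6·x + 4·x^2 (mod 7).
For each evaluation point α_i, compute m(α_i) mod 7:
  α_1 = 2: Horner steps 4 → 0 → 4, so m(2) = 4.
  α_2 = 4: Horner steps 4 → 1 → 1, so m(4) = 1.
  α_3 = 6: Horner steps 4 → 2 → 2, so m(6) = 2.
  α_4 = 3: Horner steps 4 → 4 → 2, so m(3) = 2.
  α_5 = 1: Horner steps 4 → 3 → 0, so m(1) = 0.
Codeword c = [4, 1, 2, 2, 0] ∈ F_7^5.


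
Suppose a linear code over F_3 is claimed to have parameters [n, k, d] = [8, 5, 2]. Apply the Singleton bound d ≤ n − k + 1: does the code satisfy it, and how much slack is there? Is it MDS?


Singleton RHS = n − k + 1 = 4, slack = 2, bound satisfied, not MDS.

Singleton bound: d ≤ n − k + 1.
Here n = 8, k = 5, so n − k + 1 = 4.
Given d = 2, check d ≤ 4: YES.
Slack = (n − k + 1) − d = 2.
The code is NOT MDS (slack = 2 > 0).
Description: the claimed parameters are [8, 5, 2]_3; such a code would be non-MDS.


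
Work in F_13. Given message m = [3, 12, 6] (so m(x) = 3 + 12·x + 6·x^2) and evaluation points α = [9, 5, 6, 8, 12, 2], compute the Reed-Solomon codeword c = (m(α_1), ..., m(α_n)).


c = [12, 5, 5, 2, 10, 12]

Message polynomial: m(x) = 3 + 12·x + 6·x^2 (mod 13).
For each evaluation point α_i, compute m(α_i) mod 13:
  α_1 = 9: Horner steps 6 → 1 → 12, so m(9) = 12.
  α_2 = 5: Horner steps 6 → 3 → 5, so m(5) = 5.
  α_3 = 6: Horner steps 6 → 9 → 5, so m(6) = 5.
  α_4 = 8: Horner steps 6 → 8 → 2, so m(8) = 2.
  α_5 = 12: Horner steps 6 → 6 → 10, so m(12) = 10.
  α_6 = 2: Horner steps 6 → 11 → 12, so m(2) = 12.
Codeword c = [12, 5, 5, 2, 10, 12] ∈ F_13^6.


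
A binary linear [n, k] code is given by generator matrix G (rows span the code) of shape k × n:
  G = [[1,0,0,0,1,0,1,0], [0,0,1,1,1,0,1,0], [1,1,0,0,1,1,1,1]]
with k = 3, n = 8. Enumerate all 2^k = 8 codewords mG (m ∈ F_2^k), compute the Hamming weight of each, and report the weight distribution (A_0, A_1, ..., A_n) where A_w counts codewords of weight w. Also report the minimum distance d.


Weight distribution: A_0 = 1, A_3 = 3, A_4 = 1, A_6 = 2, A_7 = 1. Minimum distance d = 3.

Enumerate all 2^3 = 8 messages m ∈ F_2^3.
For each, compute codeword c = mG in F_2^8, then tally its weight.
  m = 000 → c = 00000000, weight = 0.
  m = 100 → c = 10001010, weight = 3.
  m = 010 → c = 00111010, weight = 4.
  m = 110 → c = 10110000, weight = 3.
  m = 001 → c = 11001111, weight = 6.
  m = 101 → c = 01000101, weight = 3.
  m = 011 → c = 11110101, weight = 6.
  m = 111 → c = 01111111, weight = 7.
Tally weights:
  weight 0: 1 codewords.
  weight 3: 3 codewords.
  weight 4: 1 codewords.
  weight 6: 2 codewords.
  weight 7: 1 codewords.
Minimum distance d = smallest w > 0 with A_w > 0 = 3.
Sanity: Σ A_w = 8 = 2^3 = 8 ✓.


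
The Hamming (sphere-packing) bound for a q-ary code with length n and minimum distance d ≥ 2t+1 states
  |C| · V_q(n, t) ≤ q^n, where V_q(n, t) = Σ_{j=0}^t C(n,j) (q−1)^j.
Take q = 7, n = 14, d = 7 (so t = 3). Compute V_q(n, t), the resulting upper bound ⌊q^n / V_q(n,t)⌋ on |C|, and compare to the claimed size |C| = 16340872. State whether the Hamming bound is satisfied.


V_q(n, t) = 81985, q^n = 678223072849, Hamming bound = 8272526, |C| = 16340872 > bound (violated).

Step 1: Compute V_q(n, t) = Σ_{j=0}^3 C(n, j) (q−1)^j.
  j = 0: C(14,0)·(6)^0 = 1·1 = 1.
  j = 1: C(14,1)·(6)^1 = 14·6 = 84.
  j = 2: C(14,2)·(6)^2 = 91·36 = 3276.
  j = 3: C(14,3)·(6)^3 = 364·216 = 78624.
  V_q(n, t) = 1 + 84 + 3276 + 78624 = 81985.
Step 2: q^n = 7^14 = 678223072849.
Step 3: Hamming bound ⌊q^n / V_q(n,t)⌋ = ⌊678223072849/81985⌋ = 8272526.
Step 4: Compare |C| = 16340872 to 8272526: violated.
The claimed |C| lies above the Hamming bound, so no 7-ary code of length 14 with d ≥ 7 can have 16340872 codewords.


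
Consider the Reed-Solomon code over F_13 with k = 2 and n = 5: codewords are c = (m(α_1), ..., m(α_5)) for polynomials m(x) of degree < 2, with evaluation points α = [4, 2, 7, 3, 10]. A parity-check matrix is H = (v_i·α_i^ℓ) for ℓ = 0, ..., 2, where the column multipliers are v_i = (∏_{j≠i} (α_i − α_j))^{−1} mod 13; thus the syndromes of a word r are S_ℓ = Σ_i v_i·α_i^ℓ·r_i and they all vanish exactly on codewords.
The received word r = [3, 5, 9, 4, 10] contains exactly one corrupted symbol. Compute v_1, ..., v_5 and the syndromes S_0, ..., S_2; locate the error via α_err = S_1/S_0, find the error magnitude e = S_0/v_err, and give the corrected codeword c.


S = (11, 12, 6), error at position 3, error magnitude e = 9, c = [3, 5, 0, 4, 10].

Step 1: column multipliers v_i = (∏_{j≠i}(α_i − α_j))^{−1} mod 13.
  i = 1 (α = 4): (4−2)(4−7)(4−3)(4−10) = 2·(−3)·1·(−6) = 36 ≡ 10, so v_1 = 10^{−1} = 4 (mod 13).
  i = 2 (α = 2): (2−4)(2−7)(2−3)(2−10) = (−2)·(−5)·(−1)·(−8) = 80 ≡ 2, so v_2 = 2^{−1} = 7 (mod 13).
  i = 3 (α = 7): (7−4)(7−2)(7−3)(7−10) = 3·5·4·(−3) = −180 ≡ 2, so v_3 = 2^{−1} = 7 (mod 13).
  i = 4 (α = 3): (3−4)(3−2)(3−7)(3−10) = (−1)·1·(−4)·(−7) = −28 ≡ 11, so v_4 = 11^{−1} = 6 (mod 13).
  i = 5 (α = 10): (10−4)(10−2)(10−7)(10−3) = 6·8·3·7 = 1008 ≡ 7, so v_5 = 7^{−1} = 2 (mod 13).
  v = [4, 7, 7, 6, 2].
Step 2: syndromes of r = [3, 5, 9, 4, 10] (all sums mod 13).
  S_0 = Σ v_i r_i = 4·3 + 7·5 + 7·9 + 6·4 + 2·10 = 154 ≡ 11.
  S_1 = Σ v_i α_i r_i = 4·4·3 + 7·2·5 + 7·7·9 + 6·3·4 + 2·10·10 = 831 ≡ 12.
  α_i^2 mod 13 = [3, 4, 10, 9, 9].
  S_2 = Σ v_i α_i^2 r_i = 4·3·3 + 7·4·5 + 7·10·9 + 6·9·4 + 2·9·10 = 1202 ≡ 6.
  S = (11, 12, 6) ≠ 0, so r is not a codeword (an error is present).
Step 3: locate the error. For a single error e at position i, S_ℓ = v_i·e·α_i^ℓ, so α_err = S_1/S_0.
  S_0^{−1} = 11^{−1} = 6 (mod 13), so α_err = 12·6 = 72 ≡ 7 = α_3. Error position i = 3.
  Consistency check: S_2/S_1 = 6·12 = 72 ≡ 7 = α_err ✓ (single-error assumption holds).
Step 4: error magnitude e = S_0/v_3 = S_0·∏_{j≠3}(α_3 − α_j) = 11·2 = 22 ≡ 9 (mod 13).
Step 5: correct position 3: c_3 = r_3 − e = 9 − 9 ≡ 0 (mod 13). Hence c = [3, 5, 0, 4, 10].
  Check: interpolating c through the α_i gives m(x) = 7 + 12·x (degree < 2) with m(α_i) = c_i for every i, so c is indeed a codeword.


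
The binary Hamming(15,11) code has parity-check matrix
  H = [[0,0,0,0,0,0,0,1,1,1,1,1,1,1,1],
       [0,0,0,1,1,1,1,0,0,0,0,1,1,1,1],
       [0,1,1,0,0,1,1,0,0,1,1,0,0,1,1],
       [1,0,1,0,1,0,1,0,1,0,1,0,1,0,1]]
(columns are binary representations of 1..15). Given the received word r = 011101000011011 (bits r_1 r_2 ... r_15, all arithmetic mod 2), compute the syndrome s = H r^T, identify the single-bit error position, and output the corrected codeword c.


s = (0, 1, 0, 1)^T, error position = 5, corrected codeword c = 011111000011011

Compute s = H r^T mod 2 one row at a time:
  s_1 = 0 + 0 + 0 + 1 + 1 + 0 + 1 + 1 = 4 ≡ 0 (mod 2).
  s_2 = 1 + 0 + 1 + 0 + 1 + 0 + 1 + 1 = 5 ≡ 1 (mod 2).
  s_3 = 1 + 1 + 1 + 0 + 0 + 1 + 1 + 1 = 6 ≡ 0 (mod 2).
  s_4 = 0 + 1 + 0 + 0 + 0 + 1 + 0 + 1 = 3 ≡ 1 (mod 2).
s = (0, 1, 0, 1)^T — this equals column 5 of H (binary 0101), so error is at position 5.
Correct: flip bit 5 of r = 011101000011011 to get c = 011111000011011.


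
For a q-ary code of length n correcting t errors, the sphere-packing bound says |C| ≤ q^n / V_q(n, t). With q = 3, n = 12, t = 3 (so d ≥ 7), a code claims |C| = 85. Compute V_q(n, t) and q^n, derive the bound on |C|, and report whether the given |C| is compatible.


V_q(n, t) = 2049, q^n = 531441, Hamming bound = 259, |C| = 85 ≤ bound (satisfied).

Step 1: Compute V_q(n, t) = Σ_{j=0}^3 C(n, j) (q−1)^j.
  j = 0: C(12,0)·(2)^0 = 1·1 = 1.
  j = 1: C(12,1)·(2)^1 = 12·2 = 24.
  j = 2: C(12,2)·(2)^2 = 66·4 = 264.
  j = 3: C(12,3)·(2)^3 = 220·8 = 1760.
  V_q(n, t) = 1 + 24 + 264 + 1760 = 2049.
Step 2: q^n = 3^12 = 531441.
Step 3: Hamming bound ⌊q^n / V_q(n,t)⌋ = ⌊531441/2049⌋ = 259.
Step 4: Compare |C| = 85 to 259: satisfied.
The claimed |C| lies below the Hamming bound.


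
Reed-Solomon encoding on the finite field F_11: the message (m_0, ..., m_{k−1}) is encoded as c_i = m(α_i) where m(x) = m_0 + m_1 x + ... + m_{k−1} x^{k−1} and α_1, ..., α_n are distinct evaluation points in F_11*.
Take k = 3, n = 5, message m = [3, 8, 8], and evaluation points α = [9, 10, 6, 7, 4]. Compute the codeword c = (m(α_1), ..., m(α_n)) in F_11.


c = [8, 3, 9, 0, 9]

Message polynomial: m(x) = 3 + 8·x + 8·x^2 (mod 11).
For each evaluation point α_i, compute m(α_i) mod 11:
  α_1 = 9: Horner steps 8 → 3 → 8, so m(9) = 8.
  α_2 = 10: Horner steps 8 → 0 → 3, so m(10) = 3.
  α_3 = 6: Horner steps 8 → 1 → 9, so m(6) = 9.
  α_4 = 7: Horner steps 8 → 9 → 0, so m(7) = 0.
  α_5 = 4: Horner steps 8 → 7 → 9, so m(4) = 9.
Codeword c = [8, 3, 9, 0, 9] ∈ F_11^5.


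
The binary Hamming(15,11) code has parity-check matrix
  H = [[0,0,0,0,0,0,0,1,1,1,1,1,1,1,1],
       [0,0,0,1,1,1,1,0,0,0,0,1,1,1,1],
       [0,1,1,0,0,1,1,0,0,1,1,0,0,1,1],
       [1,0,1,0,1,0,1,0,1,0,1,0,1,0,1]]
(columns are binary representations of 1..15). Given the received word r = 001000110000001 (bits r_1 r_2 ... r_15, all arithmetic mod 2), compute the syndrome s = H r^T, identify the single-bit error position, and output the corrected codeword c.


s = (0, 0, 1, 1)^T, error position = 3, corrected codeword c = 000000110000001

Compute s = H r^T mod 2 one row at a time:
  s_1 = 1 + 0 + 0 + 0 + 0 + 0 + 0 + 1 = 2 ≡ 0 (mod 2).
  s_2 = 0 + 0 + 0 + 1 + 0 + 0 + 0 + 1 = 2 ≡ 0 (mod 2).
  s_3 = 0 + 1 + 0 + 1 + 0 + 0 + 0 + 1 = 3 ≡ 1 (mod 2).
  s_4 = 0 + 1 + 0 + 1 + 0 + 0 + 0 + 1 = 3 ≡ 1 (mod 2).
s = (0, 0, 1, 1)^T — this equals column 3 of H (binary 0011), so error is at position 3.
Correct: flip bit 3 of r = 001000110000001 to get c = 000000110000001.


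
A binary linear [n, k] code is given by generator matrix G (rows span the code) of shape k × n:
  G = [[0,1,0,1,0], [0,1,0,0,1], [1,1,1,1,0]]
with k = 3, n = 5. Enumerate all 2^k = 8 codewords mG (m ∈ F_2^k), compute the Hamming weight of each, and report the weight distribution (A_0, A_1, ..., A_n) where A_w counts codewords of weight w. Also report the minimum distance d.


Weight distribution: A_0 = 1, A_2 = 4, A_4 = 3. Minimum distance d = 2.

Enumerate all 2^3 = 8 messages m ∈ F_2^3.
For each, compute codeword c = mG in F_2^5, then tally its weight.
  m = 000 → c = 00000, weight = 0.
  m = 100 → c = 01010, weight = 2.
  m = 010 → c = 01001, weight = 2.
  m = 110 → c = 00011, weight = 2.
  m = 001 → c = 11110, weight = 4.
  m = 101 → c = 10100, weight = 2.
  m = 011 → c = 10111, weight = 4.
  m = 111 → c = 11101, weight = 4.
Tally weights:
  weight 0: 1 codewords.
  weight 2: 4 codewords.
  weight 4: 3 codewords.
Minimum distance d = smallest w > 0 with A_w > 0 = 2.
Sanity: Σ A_w = 8 = 2^3 = 8 ✓.


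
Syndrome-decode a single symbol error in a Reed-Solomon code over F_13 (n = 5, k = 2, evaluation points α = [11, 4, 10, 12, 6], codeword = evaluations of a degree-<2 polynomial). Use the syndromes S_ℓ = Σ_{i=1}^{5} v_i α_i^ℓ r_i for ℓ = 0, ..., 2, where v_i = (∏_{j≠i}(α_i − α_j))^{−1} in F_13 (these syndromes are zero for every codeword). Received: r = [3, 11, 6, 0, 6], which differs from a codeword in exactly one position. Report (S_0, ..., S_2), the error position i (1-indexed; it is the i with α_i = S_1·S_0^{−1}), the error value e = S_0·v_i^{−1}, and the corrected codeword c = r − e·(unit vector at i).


S = (2, 12, 7), error at position 5, error magnitude e = 1, c = [3, 11, 6, 0, 5].

Step 1: column multipliers v_i = (∏_{j≠i}(α_i − α_j))^{−1} mod 13.
  i = 1 (α = 11): (11−4)(11−10)(11−12)(11−6) = 7·1·(−1)·5 = −35 ≡ 4, so v_1 = 4^{−1} = 10 (mod 13).
  i = 2 (α = 4): (4−11)(4−10)(4−12)(4−6) = (−7)·(−6)·(−8)·(−2) = 672 ≡ 9, so v_2 = 9^{−1} = 3 (mod 13).
  i = 3 (α = 10): (10−11)(10−4)(10−12)(10−6) = (−1)·6·(−2)·4 = 48 ≡ 9, so v_3 = 9^{−1} = 3 (mod 13).
  i = 4 (α = 12): (12−11)(12−4)(12−10)(12−6) = 1·8·2·6 = 96 ≡ 5, so v_4 = 5^{−1} = 8 (mod 13).
  i = 5 (α = 6): (6−11)(6−4)(6−10)(6−12) = (−5)·2·(−4)·(−6) = −240 ≡ 7, so v_5 = 7^{−1} = 2 (mod 13).
  v = [10, 3, 3, 8, 2].
Step 2: syndromes of r = [3, 11, 6, 0, 6] (all sums mod 13).
  S_0 = Σ v_i r_i = 10·3 + 3·11 + 3·6 + 8·0 + 2·6 = 93 ≡ 2.
  S_1 = Σ v_i α_i r_i = 10·11·3 + 3·4·11 + 3·10·6 + 8·12·0 + 2·6·6 = 714 ≡ 12.
  α_i^2 mod 13 = [4, 3, 9, 1, 10].
  S_2 = Σ v_i α_i^2 r_i = 10·4·3 + 3·3·11 + 3·9·6 + 8·1·0 + 2·10·6 = 501 ≡ 7.
  S = (2, 12, 7) ≠ 0, so r is not a codeword (an error is present).
Step 3: locate the error. For a single error e at position i, S_ℓ = v_i·e·α_i^ℓ, so α_err = S_1/S_0.
  S_0^{−1} = 2^{−1} = 7 (mod 13), so α_err = 12·7 = 84 ≡ 6 = α_5. Error position i = 5.
  Consistency check: S_2/S_1 = 7·12 = 84 ≡ 6 = α_err ✓ (single-error assumption holds).
Step 4: error magnitude e = S_0/v_5 = S_0·∏_{j≠5}(α_5 − α_j) = 2·7 = 14 ≡ 1 (mod 13).
Step 5: correct position 5: c_5 = r_5 − e = 6 − 1 ≡ 5 (mod 13). Hence c = [3, 11, 6, 0, 5].
  Check: interpolating c through the α_i gives m(x) = 10 + 10·x (degree < 2) with m(α_i) = c_i for every i, so c is indeed a codeword.


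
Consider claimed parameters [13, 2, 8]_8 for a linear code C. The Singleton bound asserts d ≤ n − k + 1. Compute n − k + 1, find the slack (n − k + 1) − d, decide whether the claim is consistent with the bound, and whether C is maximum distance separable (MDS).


Singleton RHS = n − k + 1 = 12, slack = 4, bound satisfied, not MDS.

Singleton bound: d ≤ n − k + 1.
Here n = 13, k = 2, so n − k + 1 = 12.
Given d = 8, check d ≤ 12: YES.
Slack = (n − k + 1) − d = 4.
The code is NOT MDS (slack = 4 > 0).
Description: the claimed parameters are [13, 2, 8]_8; such a code would be non-MDS.


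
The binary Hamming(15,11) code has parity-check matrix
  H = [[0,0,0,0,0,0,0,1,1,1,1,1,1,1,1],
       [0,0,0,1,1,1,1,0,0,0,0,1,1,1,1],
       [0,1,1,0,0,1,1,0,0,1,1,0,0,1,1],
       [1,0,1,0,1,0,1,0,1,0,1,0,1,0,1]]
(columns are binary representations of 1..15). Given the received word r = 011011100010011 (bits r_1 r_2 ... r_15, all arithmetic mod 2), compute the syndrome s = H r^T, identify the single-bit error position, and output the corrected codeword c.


s = (1, 1, 1, 1)^T, error position = 15, corrected codeword c = 011011100010010

Compute s = H r^T mod 2 one row at a time:
  s_1 = 0 + 0 + 0 + 1 + 0 + 0 + 1 + 1 = 3 ≡ 1 (mod 2).
  s_2 = 0 + 1 + 1 + 1 + 0 + 0 + 1 + 1 = 5 ≡ 1 (mod 2).
  s_3 = 1 + 1 + 1 + 1 + 0 + 1 + 1 + 1 = 7 ≡ 1 (mod 2).
  s_4 = 0 + 1 + 1 + 1 + 0 + 1 + 0 + 1 = 5 ≡ 1 (mod 2).
s = (1, 1, 1, 1)^T — this equals column 15 of H (binary 1111), so error is at position 15.
Correct: flip bit 15 of r = 011011100010011 to get c = 011011100010010.


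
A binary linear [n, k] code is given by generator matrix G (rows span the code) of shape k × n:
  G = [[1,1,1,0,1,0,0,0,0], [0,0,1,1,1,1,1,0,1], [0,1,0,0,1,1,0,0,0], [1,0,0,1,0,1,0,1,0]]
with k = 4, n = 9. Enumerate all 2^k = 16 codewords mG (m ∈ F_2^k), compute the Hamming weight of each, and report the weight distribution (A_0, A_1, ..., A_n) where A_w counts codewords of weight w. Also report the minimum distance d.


Weight distribution: A_0 = 1, A_3 = 3, A_4 = 3, A_5 = 4, A_6 = 4, A_7 = 1. Minimum distance d = 3.

Enumerate all 2^4 = 16 messages m ∈ F_2^4.
For each, compute codeword c = mG in F_2^9, then tally its weight.
  m = 0000 → c = 000000000, weight = 0.
  m = 1000 → c = 111010000, weight = 4.
  m = 0100 → c = 001111101, weight = 6.
  m = 1100 → c = 110101101, weight = 6.
  m = 0010 → c = 010011000, weight = 3.
  m = 1010 → c = 101001000, weight = 3.
  m = 0110 → c = 011100101, weight = 5.
  m = 1110 → c = 100110101, weight = 5.
  m = 0001 → c = 100101010, weight = 4.
  m = 1001 → c = 011111010, weight = 6.
  m = 0101 → c = 101010111, weight = 6.
  m = 1101 → c = 010000111, weight = 4.
  m = 0011 → c = 110110010, weight = 5.
  m = 1011 → c = 001100010, weight = 3.
  m = 0111 → c = 111001111, weight = 7.
  m = 1111 → c = 000011111, weight = 5.
Tally weights:
  weight 0: 1 codewords.
  weight 3: 3 codewords.
  weight 4: 3 codewords.
  weight 5: 4 codewords.
  weight 6: 4 codewords.
  weight 7: 1 codewords.
Minimum distance d = smallest w > 0 with A_w > 0 = 3.
Sanity: Σ A_w = 16 = 2^4 = 16 ✓.


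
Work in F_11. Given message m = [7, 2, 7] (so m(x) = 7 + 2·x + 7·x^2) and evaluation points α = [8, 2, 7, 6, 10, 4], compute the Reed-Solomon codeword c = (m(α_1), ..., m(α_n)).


c = [9, 6, 1, 7, 1, 6]

Message polynomial: m(x) = 7 + 2·x + 7·x^2 (mod 11).
For each evaluation point α_i, compute m(α_i) mod 11:
  α_1 = 8: Horner steps 7 → 3 → 9, so m(8) = 9.
  α_2 = 2: Horner steps 7 → 5 → 6, so m(2) = 6.
  α_3 = 7: Horner steps 7 → 7 → 1, so m(7) = 1.
  α_4 = 6: Horner steps 7 → 0 → 7, so m(6) = 7.
  α_5 = 10: Horner steps 7 → 6 → 1, so m(10) = 1.
  α_6 = 4: Horner steps 7 → 8 → 6, so m(4) = 6.
Codeword c = [9, 6, 1, 7, 1, 6] ∈ F_11^6.


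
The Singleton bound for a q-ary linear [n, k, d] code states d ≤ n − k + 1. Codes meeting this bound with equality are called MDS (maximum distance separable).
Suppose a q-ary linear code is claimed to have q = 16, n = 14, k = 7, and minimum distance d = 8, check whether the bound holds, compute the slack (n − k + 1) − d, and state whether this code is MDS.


Singleton RHS = n − k + 1 = 8, slack = 0, bound satisfied, MDS.

Singleton bound: d ≤ n − k + 1.
Here n = 14, k = 7, so n − k + 1 = 8.
Given d = 8, check d ≤ 8: YES.
Slack = (n − k + 1) − d = 0.
The code is MDS (slack = 0).
Description: the claimed parameters are [14, 7, 8]_16; such a code would be MDS (meets Singleton bound).


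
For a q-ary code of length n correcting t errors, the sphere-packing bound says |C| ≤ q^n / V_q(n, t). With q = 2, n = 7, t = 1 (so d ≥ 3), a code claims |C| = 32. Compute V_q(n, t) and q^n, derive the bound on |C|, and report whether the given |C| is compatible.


V_q(n, t) = 8, q^n = 128, Hamming bound = 16, |C| = 32 > bound (violated).

Step 1: Compute V_q(n, t) = Σ_{j=0}^1 C(n, j) (q−1)^j.
  j = 0: C(7,0)·(1)^0 = 1·1 = 1.
  j = 1: C(7,1)·(1)^1 = 7·1 = 7.
  V_q(n, t) = 1 + 7 = 8.
Step 2: q^n = 2^7 = 128.
Step 3: Hamming bound ⌊q^n / V_q(n,t)⌋ = ⌊128/8⌋ = 16.
Step 4: Compare |C| = 32 to 16: violated.
The claimed |C| lies above the Hamming bound, so no 2-ary code of length 7 with d ≥ 3 can have 32 codewords.


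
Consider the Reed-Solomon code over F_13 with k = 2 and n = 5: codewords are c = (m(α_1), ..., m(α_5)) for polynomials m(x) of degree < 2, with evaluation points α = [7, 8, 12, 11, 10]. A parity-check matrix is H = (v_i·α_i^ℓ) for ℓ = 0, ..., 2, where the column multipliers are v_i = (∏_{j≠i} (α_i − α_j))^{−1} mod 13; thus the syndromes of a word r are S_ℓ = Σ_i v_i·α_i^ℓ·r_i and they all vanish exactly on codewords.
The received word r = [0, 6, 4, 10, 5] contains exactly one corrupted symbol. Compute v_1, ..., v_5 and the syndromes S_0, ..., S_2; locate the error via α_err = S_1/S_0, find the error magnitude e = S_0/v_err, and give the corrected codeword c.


S = (12, 2, 9), error at position 4, error magnitude e = 12, c = [0, 6, 4, 11, 5].

Step 1: column multipliers v_i = (∏_{j≠i}(α_i − α_j))^{−1} mod 13.
  i = 1 (α = 7): (7−8)(7−12)(7−11)(7−10) = (−1)·(−5)·(−4)·(−3) = 60 ≡ 8, so v_1 = 8^{−1} = 5 (mod 13).
  i = 2 (α = 8): (8−7)(8−12)(8−11)(8−10) = 1·(−4)·(−3)·(−2) = −24 ≡ 2, so v_2 = 2^{−1} = 7 (mod 13).
  i = 3 (α = 12): (12−7)(12−8)(12−11)(12−10) = 5·4·1·2 = 40 ≡ 1, so v_3 = 1^{−1} = 1 (mod 13).
  i = 4 (α = 11): (11−7)(11−8)(11−12)(11−10) = 4·3·(−1)·1 = −12 ≡ 1, so v_4 = 1^{−1} = 1 (mod 13).
  i = 5 (α = 10): (10−7)(10−8)(10−12)(10−11) = 3·2·(−2)·(−1) = 12 ≡ 12, so v_5 = 12^{−1} = 12 (mod 13).
  v = [5, 7, 1, 1, 12].
Step 2: syndromes of r = [0, 6, 4, 10, 5] (all sums mod 13).
  S_0 = Σ v_i r_i = 5·0 + 7·6 + 1·4 + 1·10 + 12·5 = 116 ≡ 12.
  S_1 = Σ v_i α_i r_i = 5·7·0 + 7·8·6 + 1·12·4 + 1·11·10 + 12·10·5 = 1094 ≡ 2.
  α_i^2 mod 13 = [10, 12, 1, 4, 9].
  S_2 = Σ v_i α_i^2 r_i = 5·10·0 + 7·12·6 + 1·1·4 + 1·4·10 + 12·9·5 = 1088 ≡ 9.
  S = (12, 2, 9) ≠ 0, so r is not a codeword (an error is present).
Step 3: locate the error. For a single error e at position i, S_ℓ = v_i·e·α_i^ℓ, so α_err = S_1/S_0.
  S_0^{−1} = 12^{−1} = 12 (mod 13), so α_err = 2·12 = 24 ≡ 11 = α_4. Error position i = 4.
  Consistency check: S_2/S_1 = 9·7 = 63 ≡ 11 = α_err ✓ (single-error assumption holds).
Step 4: error magnitude e = S_0/v_4 = S_0·∏_{j≠4}(α_4 − α_j) = 12·1 = 12 ≡ 12 (mod 13).
Step 5: correct position 4: c_4 = r_4 − e = 10 − 12 ≡ 11 (mod 13). Hence c = [0, 6, 4, 11, 5].
  Check: interpolating c through the α_i gives m(x) = 10 + 6·x (degree < 2) with m(α_i) = c_i for every i, so c is indeed a codeword.
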